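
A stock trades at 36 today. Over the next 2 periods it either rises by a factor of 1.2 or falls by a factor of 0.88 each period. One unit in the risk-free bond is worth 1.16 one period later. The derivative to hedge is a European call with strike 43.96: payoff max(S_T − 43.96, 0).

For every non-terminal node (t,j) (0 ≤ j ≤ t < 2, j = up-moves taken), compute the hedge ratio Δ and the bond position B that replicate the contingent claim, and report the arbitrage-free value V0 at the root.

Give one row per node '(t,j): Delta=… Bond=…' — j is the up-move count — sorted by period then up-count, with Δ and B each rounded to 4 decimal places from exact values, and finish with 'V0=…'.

(0,0): Delta=0.5160 Bond=-14.0913
(1,0): Delta=0.0000 Bond=0.0000
(1,1): Delta=0.5700 Bond=-18.6810
V0=4.4836

The replicating-portfolio and risk-neutral prices coincide; use p* = (1.16−0.88)/(1.2−0.88) = 0.8750 for the latter.
Payoff layer (t=2): V(2,0)=0.0000, V(2,1)=0.0000, V(2,2)=7.8800
Node (1,0) S=31.6800: V=(p*·0.0000+(1−p*)·0.0000)/1.16=0.0000; Δ=(0.0000−0.0000)/(38.0160−27.8784)=0.0000; B=V−Δ·S=0.0000
Node (1,1) S=43.2000: V=(p*·7.8800+(1−p*)·0.0000)/1.16=5.9440; Δ=(7.8800−0.0000)/(51.8400−38.0160)=0.5700; B=V−Δ·S=-18.6810
Node (0,0) S=36.0000: V=(p*·5.9440+(1−p*)·0.0000)/1.16=4.4836; Δ=(5.9440−0.0000)/(43.2000−31.6800)=0.5160; B=V−Δ·S=-14.0913
Each (Δ,B) replicates both successor values, so the strategy is self-financing and V0 is arbitrage-free.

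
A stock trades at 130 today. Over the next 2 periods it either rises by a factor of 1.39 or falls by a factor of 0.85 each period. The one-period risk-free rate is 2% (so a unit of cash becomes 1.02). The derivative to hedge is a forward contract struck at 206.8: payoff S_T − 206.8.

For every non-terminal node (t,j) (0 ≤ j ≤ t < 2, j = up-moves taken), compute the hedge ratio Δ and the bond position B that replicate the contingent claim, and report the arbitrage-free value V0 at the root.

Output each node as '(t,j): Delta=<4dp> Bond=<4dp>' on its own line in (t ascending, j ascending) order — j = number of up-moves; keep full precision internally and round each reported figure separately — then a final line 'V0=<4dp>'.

(0,0): Delta=1.0000 Bond=-198.7697
(1,0): Delta=1.0000 Bond=-202.7451
(1,1): Delta=1.0000 Bond=-202.7451
V0=-68.7697

Since d<R<u, set p* = (R−d)/(u−d) = 0.3148; price each node as the discounted p*-expectation of its children.
At expiry t=2: V(2,0)=-112.8750, V(2,1)=-53.2050, V(2,2)=44.3730
Node (1,0) S=110.5000: V=(p*·-53.2050+(1−p*)·-112.8750)/1.02=-92.2451; Δ=(-53.2050−-112.8750)/(153.5950−93.9250)=1.0000; B=V−Δ·S=-202.7451
Node (1,1) S=180.7000: V=(p*·44.3730+(1−p*)·-53.2050)/1.02=-22.0451; Δ=(44.3730−-53.2050)/(251.1730−153.5950)=1.0000; B=V−Δ·S=-202.7451
Node (0,0) S=130.0000: V=(p*·-22.0451+(1−p*)·-92.2451)/1.02=-68.7697; Δ=(-22.0451−-92.2451)/(180.7000−110.5000)=1.0000; B=V−Δ·S=-198.7697
Self-financing check: at every node Δ·S+B equals the discounted successor values.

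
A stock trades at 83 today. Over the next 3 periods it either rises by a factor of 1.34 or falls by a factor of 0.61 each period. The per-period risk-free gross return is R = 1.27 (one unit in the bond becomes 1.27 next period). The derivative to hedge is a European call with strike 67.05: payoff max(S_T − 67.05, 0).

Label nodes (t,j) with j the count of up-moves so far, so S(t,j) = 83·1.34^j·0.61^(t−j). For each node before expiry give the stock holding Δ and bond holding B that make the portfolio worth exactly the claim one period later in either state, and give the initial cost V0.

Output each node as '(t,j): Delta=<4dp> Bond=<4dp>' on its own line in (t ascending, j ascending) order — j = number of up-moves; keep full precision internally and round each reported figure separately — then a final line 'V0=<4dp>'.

Since d<R<u, set p* = (R−d)/(u−d) = 0.9041; price each node as the discounted p*-expectation of its children.
Payoff layer (t=3): V(3,0)=0.0000, V(3,1)=0.0000, V(3,2)=23.8612, V(3,3)=132.6566
  t=2,j=0: stock 30.8843 → up 41.3850 (V=0.0000), down 18.8394 (V=0.0000). Price 0.0000; hedge Δ=0.0000, bond B=0.0000.
  t=2,j=1: stock 67.8442 → up 90.9112 (V=23.8612), down 41.3850 (V=0.0000). Price 16.9867; hedge Δ=0.4818, bond B=-15.6999.
  t=2,j=2: stock 149.0348 → up 199.7066 (V=132.6566), down 90.9112 (V=23.8612). Price 96.2395; hedge Δ=1.0000, bond B=-52.7953.
  t=1,j=0: stock 50.6300 → up 67.8442 (V=16.9867), down 30.8843 (V=0.0000). Price 12.0928; hedge Δ=0.4596, bond B=-11.1767.
  t=1,j=1: stock 111.2200 → up 149.0348 (V=96.2395), down 67.8442 (V=16.9867). Price 69.7952; hedge Δ=0.9761, bond B=-38.7702.
  t=0,j=0: stock 83.0000 → up 111.2200 (V=69.7952), down 50.6300 (V=12.0928). Price 50.6001; hedge Δ=0.9523, bond B=-28.4443.
Check: Δ(0,0)·S0 + B(0,0) = 50.6001 = V0.

(0,0): Delta=0.9523 Bond=-28.4443
(1,0): Delta=0.4596 Bond=-11.1767
(1,1): Delta=0.9761 Bond=-38.7702
(2,0): Delta=0.0000 Bond=0.0000
(2,1): Delta=0.4818 Bond=-15.6999
(2,2): Delta=1.0000 Bond=-52.7953
V0=50.6001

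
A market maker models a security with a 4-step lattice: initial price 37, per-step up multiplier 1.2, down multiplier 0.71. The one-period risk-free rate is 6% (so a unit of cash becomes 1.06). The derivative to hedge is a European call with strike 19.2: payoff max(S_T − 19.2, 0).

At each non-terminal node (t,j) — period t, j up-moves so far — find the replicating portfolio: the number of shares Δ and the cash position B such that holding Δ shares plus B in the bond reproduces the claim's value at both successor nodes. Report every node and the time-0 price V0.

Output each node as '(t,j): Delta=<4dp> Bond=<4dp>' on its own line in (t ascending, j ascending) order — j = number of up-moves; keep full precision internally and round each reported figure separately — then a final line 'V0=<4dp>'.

(0,0): Delta=0.9662 Bond=-13.7307
(1,0): Delta=0.8700 Bond=-12.0278
(1,1): Delta=0.9890 Bond=-15.5653
(2,0): Delta=0.5647 Bond=-7.0545
(2,1): Delta=0.9423 Bond=-15.0274
(2,2): Delta=1.0000 Bond=-17.0879
(3,0): Delta=0.0000 Bond=0.0000
(3,1): Delta=0.6983 Bond=-10.4688
(3,2): Delta=1.0000 Bond=-18.1132
(3,3): Delta=1.0000 Bond=-18.1132
V0=22.0182

The replicating-portfolio and risk-neutral prices coincide; use p* = (1.06−0.71)/(1.2−0.71) = 0.7143 for the latter.
Terminal values V(4,·): V(4,0)=0.0000, V(4,1)=0.0000, V(4,2)=7.6584, V(4,3)=26.1946, V(4,4)=57.5232
(3,0): S=13.2427. Δ = (V_up−V_dn)/(S_up−S_dn) = (0.0000−0.0000)/(15.8912−9.4023) = 0.0000. V = [p*·0.0000 + (1−p*)·0.0000]/1.06 = 0.0000. B = V − Δ·S = 0.0000.
(3,1): S=22.3820. Δ = (V_up−V_dn)/(S_up−S_dn) = (7.6584−0.0000)/(26.8584−15.8912) = 0.6983. V = [p*·7.6584 + (1−p*)·0.0000]/1.06 = 5.1607. B = V − Δ·S = -10.4688.
(3,2): S=37.8288. Δ = (V_up−V_dn)/(S_up−S_dn) = (26.1946−7.6584)/(45.3946−26.8584) = 1.0000. V = [p*·26.1946 + (1−p*)·7.6584]/1.06 = 19.7156. B = V − Δ·S = -18.1132.
(3,3): S=63.9360. Δ = (V_up−V_dn)/(S_up−S_dn) = (57.5232−26.1946)/(76.7232−45.3946) = 1.0000. V = [p*·57.5232 + (1−p*)·26.1946]/1.06 = 45.8228. B = V − Δ·S = -18.1132.
(2,0): S=18.6517. Δ = (V_up−V_dn)/(S_up−S_dn) = (5.1607−0.0000)/(22.3820−13.2427) = 0.5647. V = [p*·5.1607 + (1−p*)·0.0000]/1.06 = 3.4775. B = V − Δ·S = -7.0545.
(2,1): S=31.5240. Δ = (V_up−V_dn)/(S_up−S_dn) = (19.7156−5.1607)/(37.8288−22.3820) = 0.9423. V = [p*·19.7156 + (1−p*)·5.1607]/1.06 = 14.6765. B = V − Δ·S = -15.0274.
(2,2): S=53.2800. Δ = (V_up−V_dn)/(S_up−S_dn) = (45.8228−19.7156)/(63.9360−37.8288) = 1.0000. V = [p*·45.8228 + (1−p*)·19.7156]/1.06 = 36.1921. B = V − Δ·S = -17.0879.
(1,0): S=26.2700. Δ = (V_up−V_dn)/(S_up−S_dn) = (14.6765−3.4775)/(31.5240−18.6517) = 0.8700. V = [p*·14.6765 + (1−p*)·3.4775]/1.06 = 10.8271. B = V − Δ·S = -12.0278.
(1,1): S=44.4000. Δ = (V_up−V_dn)/(S_up−S_dn) = (36.1921−14.6765)/(53.2800−31.5240) = 0.9890. V = [p*·36.1921 + (1−p*)·14.6765]/1.06 = 28.3441. B = V − Δ·S = -15.5653.
(0,0): S=37.0000. Δ = (V_up−V_dn)/(S_up−S_dn) = (28.3441−10.8271)/(44.4000−26.2700) = 0.9662. V = [p*·28.3441 + (1−p*)·10.8271]/1.06 = 22.0182. B = V − Δ·S = -13.7307.
Root portfolio cost Δ·37+B reproduces V0=22.0182.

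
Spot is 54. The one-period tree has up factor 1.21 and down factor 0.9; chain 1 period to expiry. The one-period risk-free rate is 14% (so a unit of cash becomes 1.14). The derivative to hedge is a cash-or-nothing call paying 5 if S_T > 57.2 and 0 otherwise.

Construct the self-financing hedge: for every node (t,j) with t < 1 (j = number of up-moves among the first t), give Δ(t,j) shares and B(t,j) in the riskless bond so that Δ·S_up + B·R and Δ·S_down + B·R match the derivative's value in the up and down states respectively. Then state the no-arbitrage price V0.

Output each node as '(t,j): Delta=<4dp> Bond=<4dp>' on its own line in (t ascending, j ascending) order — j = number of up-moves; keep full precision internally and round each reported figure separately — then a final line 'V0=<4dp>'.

(0,0): Delta=0.2987 Bond=-12.7334
V0=3.3956

The replicating-portfolio and risk-neutral prices coincide; use p* = (1.14−0.9)/(1.21−0.9) = 0.7742 for the latter.
Terminal values V(1,·): V(1,0)=0.0000, V(1,1)=5.0000
Node (0,0) S=54.0000: V=(p*·5.0000+(1−p*)·0.0000)/1.14=3.3956; Δ=(5.0000−0.0000)/(65.3400−48.6000)=0.2987; B=V−Δ·S=-12.7334
Each (Δ,B) replicates both successor values, so the strategy is self-financing and V0 is arbitrage-free.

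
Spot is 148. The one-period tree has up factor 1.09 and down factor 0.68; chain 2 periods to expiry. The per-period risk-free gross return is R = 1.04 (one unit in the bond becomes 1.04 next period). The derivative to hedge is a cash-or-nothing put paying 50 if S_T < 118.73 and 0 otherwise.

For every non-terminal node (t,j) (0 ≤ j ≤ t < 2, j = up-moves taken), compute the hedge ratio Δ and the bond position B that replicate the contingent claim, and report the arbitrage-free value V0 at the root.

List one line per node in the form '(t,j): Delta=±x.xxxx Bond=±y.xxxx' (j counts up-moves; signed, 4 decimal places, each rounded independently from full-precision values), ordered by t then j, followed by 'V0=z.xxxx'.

Risk-neutral probability p* = (R−d)/(u−d) = (1.04−0.68)/(1.09−0.68) = 0.8780.
At expiry t=2: V(2,0)=50.0000, V(2,1)=50.0000, V(2,2)=0.0000
(1,0): S=100.6400. Δ = (V_up−V_dn)/(S_up−S_dn) = (50.0000−50.0000)/(109.6976−68.4352) = 0.0000. V = [p*·50.0000 + (1−p*)·50.0000]/1.04 = 48.0769. B = V − Δ·S = 48.0769.
(1,1): S=161.3200. Δ = (V_up−V_dn)/(S_up−S_dn) = (0.0000−50.0000)/(175.8388−109.6976) = -0.7560. V = [p*·0.0000 + (1−p*)·50.0000]/1.04 = 5.8630. B = V − Δ·S = 127.8143.
(0,0): S=148.0000. Δ = (V_up−V_dn)/(S_up−S_dn) = (5.8630−48.0769)/(161.3200−100.6400) = -0.6957. V = [p*·5.8630 + (1−p*)·48.0769]/1.04 = 10.5876. B = V − Δ·S = 113.5483.
The time-0 hedge costs 10.5876, which is the no-arbitrage price.

(0,0): Delta=-0.6957 Bond=113.5483
(1,0): Delta=0.0000 Bond=48.0769
(1,1): Delta=-0.7560 Bond=127.8143
V0=10.5876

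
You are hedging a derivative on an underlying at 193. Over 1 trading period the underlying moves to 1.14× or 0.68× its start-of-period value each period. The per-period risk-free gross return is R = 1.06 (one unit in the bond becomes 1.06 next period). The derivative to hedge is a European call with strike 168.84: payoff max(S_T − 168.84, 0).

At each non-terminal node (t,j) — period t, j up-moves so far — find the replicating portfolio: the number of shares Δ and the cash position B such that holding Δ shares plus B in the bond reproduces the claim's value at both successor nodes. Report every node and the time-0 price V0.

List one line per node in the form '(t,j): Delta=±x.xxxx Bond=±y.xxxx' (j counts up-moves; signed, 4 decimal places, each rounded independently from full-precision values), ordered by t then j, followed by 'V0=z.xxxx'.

Since d<R<u, set p* = (R−d)/(u−d) = 0.8261; price each node as the discounted p*-expectation of its children.
Terminal payoffs: V(1,0)=0.0000, V(1,1)=51.1800
(0,0): S=193.0000. Δ = (V_up−V_dn)/(S_up−S_dn) = (51.1800−0.0000)/(220.0200−131.2400) = 0.5765. V = [p*·51.1800 + (1−p*)·0.0000]/1.06 = 39.8860. B = V − Δ·S = -71.3749.
Each (Δ,B) replicates both successor values, so the strategy is self-financing and V0 is arbitrage-free.

(0,0): Delta=0.5765 Bond=-71.3749
V0=39.8860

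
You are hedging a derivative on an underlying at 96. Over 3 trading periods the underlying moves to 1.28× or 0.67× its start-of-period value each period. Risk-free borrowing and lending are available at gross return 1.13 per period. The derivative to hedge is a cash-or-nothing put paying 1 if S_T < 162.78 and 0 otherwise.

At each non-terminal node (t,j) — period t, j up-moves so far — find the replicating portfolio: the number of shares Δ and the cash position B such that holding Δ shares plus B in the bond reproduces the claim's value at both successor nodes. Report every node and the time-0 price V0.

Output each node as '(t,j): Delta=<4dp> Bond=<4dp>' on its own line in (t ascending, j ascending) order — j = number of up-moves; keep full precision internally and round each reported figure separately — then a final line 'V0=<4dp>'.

(0,0): Delta=-0.0076 Bond=1.1259
(1,0): Delta=0.0000 Bond=0.7831
(1,1): Delta=-0.0089 Bond=1.4318
(2,0): Delta=0.0000 Bond=0.8850
(2,1): Delta=0.0000 Bond=0.8850
(2,2): Delta=-0.0104 Bond=1.8570
V0=0.3959

Since d<R<u, set p* = (R−d)/(u−d) = 0.7541; price each node as the discounted p*-expectation of its children.
At expiry t=3: V(3,0)=1.0000, V(3,1)=1.0000, V(3,2)=1.0000, V(3,3)=0.0000
(2,0): S=43.0944. Δ = (V_up−V_dn)/(S_up−S_dn) = (1.0000−1.0000)/(55.1608−28.8732) = 0.0000. V = [p*·1.0000 + (1−p*)·1.0000]/1.13 = 0.8850. B = V − Δ·S = 0.8850.
(2,1): S=82.3296. Δ = (V_up−V_dn)/(S_up−S_dn) = (1.0000−1.0000)/(105.3819−55.1608) = 0.0000. V = [p*·1.0000 + (1−p*)·1.0000]/1.13 = 0.8850. B = V − Δ·S = 0.8850.
(2,2): S=157.2864. Δ = (V_up−V_dn)/(S_up−S_dn) = (0.0000−1.0000)/(201.3266−105.3819) = -0.0104. V = [p*·0.0000 + (1−p*)·1.0000]/1.13 = 0.2176. B = V − Δ·S = 1.8570.
(1,0): S=64.3200. Δ = (V_up−V_dn)/(S_up−S_dn) = (0.8850−0.8850)/(82.3296−43.0944) = 0.0000. V = [p*·0.8850 + (1−p*)·0.8850]/1.13 = 0.7831. B = V − Δ·S = 0.7831.
(1,1): S=122.8800. Δ = (V_up−V_dn)/(S_up−S_dn) = (0.2176−0.8850)/(157.2864−82.3296) = -0.0089. V = [p*·0.2176 + (1−p*)·0.8850]/1.13 = 0.3378. B = V − Δ·S = 1.4318.
(0,0): S=96.0000. Δ = (V_up−V_dn)/(S_up−S_dn) = (0.3378−0.7831)/(122.8800−64.3200) = -0.0076. V = [p*·0.3378 + (1−p*)·0.7831]/1.13 = 0.3959. B = V − Δ·S = 1.1259.
Check: Δ(0,0)·S0 + B(0,0) = 0.3959 = V0.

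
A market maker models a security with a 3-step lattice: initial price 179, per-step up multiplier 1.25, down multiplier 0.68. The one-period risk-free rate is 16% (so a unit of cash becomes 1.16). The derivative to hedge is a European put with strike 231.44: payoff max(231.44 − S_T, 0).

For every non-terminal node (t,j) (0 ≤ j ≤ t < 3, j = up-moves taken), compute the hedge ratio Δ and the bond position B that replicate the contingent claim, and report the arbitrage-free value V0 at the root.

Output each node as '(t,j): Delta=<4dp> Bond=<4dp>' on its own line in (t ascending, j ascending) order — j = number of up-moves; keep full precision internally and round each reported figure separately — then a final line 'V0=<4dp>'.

The replicating-portfolio and risk-neutral prices coincide; use p* = (1.16−0.68)/(1.25−0.68) = 0.8421 for the latter.
Terminal payoffs: V(3,0)=175.1567, V(3,1)=127.9780, V(3,2)=41.2525, V(3,3)=0.0000
Node (2,0) S=82.7696: V=(p*·127.9780+(1−p*)·175.1567)/1.16=116.7476; Δ=(127.9780−175.1567)/(103.4620−56.2833)=-1.0000; B=V−Δ·S=199.5172
Node (2,1) S=152.1500: V=(p*·41.2525+(1−p*)·127.9780)/1.16=47.3672; Δ=(41.2525−127.9780)/(190.1875−103.4620)=-1.0000; B=V−Δ·S=199.5172
Node (2,2) S=279.6875: V=(p*·0.0000+(1−p*)·41.2525)/1.16=5.6151; Δ=(0.0000−41.2525)/(349.6094−190.1875)=-0.2588; B=V−Δ·S=77.9879
Node (1,0) S=121.7200: V=(p*·47.3672+(1−p*)·116.7476)/1.16=50.2776; Δ=(47.3672−116.7476)/(152.1500−82.7696)=-1.0000; B=V−Δ·S=171.9976
Node (1,1) S=223.7500: V=(p*·5.6151+(1−p*)·47.3672)/1.16=10.5238; Δ=(5.6151−47.3672)/(279.6875−152.1500)=-0.3274; B=V−Δ·S=83.7731
Node (0,0) S=179.0000: V=(p*·10.5238+(1−p*)·50.2776)/1.16=14.4834; Δ=(10.5238−50.2776)/(223.7500−121.7200)=-0.3896; B=V−Δ·S=84.2270
Each (Δ,B) replicates both successor values, so the strategy is self-financing and V0 is arbitrage-free.

(0,0): Delta=-0.3896 Bond=84.2270
(1,0): Delta=-1.0000 Bond=171.9976
(1,1): Delta=-0.3274 Bond=83.7731
(2,0): Delta=-1.0000 Bond=199.5172
(2,1): Delta=-1.0000 Bond=199.5172
(2,2): Delta=-0.2588 Bond=77.9879
V0=14.4834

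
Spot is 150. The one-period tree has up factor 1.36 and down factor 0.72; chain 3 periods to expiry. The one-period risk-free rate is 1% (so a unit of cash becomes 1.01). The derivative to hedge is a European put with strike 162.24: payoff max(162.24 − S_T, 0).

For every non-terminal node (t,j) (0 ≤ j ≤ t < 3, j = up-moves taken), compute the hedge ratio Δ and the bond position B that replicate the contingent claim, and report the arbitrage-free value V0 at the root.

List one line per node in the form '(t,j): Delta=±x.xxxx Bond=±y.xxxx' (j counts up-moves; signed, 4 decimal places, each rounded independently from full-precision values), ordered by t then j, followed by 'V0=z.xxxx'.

(0,0): Delta=-0.4379 Bond=104.8342
(1,0): Delta=-0.7565 Bond=140.2953
(1,1): Delta=-0.2343 Bond=64.3499
(2,0): Delta=-1.0000 Bond=160.6337
(2,1): Delta=-0.6009 Bond=118.8451
(2,2): Delta=0.0000 Bond=0.0000
V0=39.1563

Since d<R<u, set p* = (R−d)/(u−d) = 0.4531; price each node as the discounted p*-expectation of its children.
Payoff layer (t=3): V(3,0)=106.2528, V(3,1)=56.4864, V(3,2)=0.0000, V(3,3)=0.0000
  t=2,j=0: stock 77.7600 → up 105.7536 (V=56.4864), down 55.9872 (V=106.2528). Price 82.8737; hedge Δ=-1.0000, bond B=160.6337.
  t=2,j=1: stock 146.8800 → up 199.7568 (V=0.0000), down 105.7536 (V=56.4864). Price 30.5851; hedge Δ=-0.6009, bond B=118.8451.
  t=2,j=2: stock 277.4400 → up 377.3184 (V=0.0000), down 199.7568 (V=0.0000). Price 0.0000; hedge Δ=0.0000, bond B=0.0000.
  t=1,j=0: stock 108.0000 → up 146.8800 (V=30.5851), down 77.7600 (V=82.8737). Price 58.5945; hedge Δ=-0.7565, bond B=140.2953.
  t=1,j=1: stock 204.0000 → up 277.4400 (V=0.0000), down 146.8800 (V=30.5851). Price 16.5606; hedge Δ=-0.2343, bond B=64.3499.
  t=0,j=0: stock 150.0000 → up 204.0000 (V=16.5606), down 108.0000 (V=58.5945). Price 39.1563; hedge Δ=-0.4379, bond B=104.8342.
Each (Δ,B) replicates both successor values, so the strategy is self-financing and V0 is arbitrage-free.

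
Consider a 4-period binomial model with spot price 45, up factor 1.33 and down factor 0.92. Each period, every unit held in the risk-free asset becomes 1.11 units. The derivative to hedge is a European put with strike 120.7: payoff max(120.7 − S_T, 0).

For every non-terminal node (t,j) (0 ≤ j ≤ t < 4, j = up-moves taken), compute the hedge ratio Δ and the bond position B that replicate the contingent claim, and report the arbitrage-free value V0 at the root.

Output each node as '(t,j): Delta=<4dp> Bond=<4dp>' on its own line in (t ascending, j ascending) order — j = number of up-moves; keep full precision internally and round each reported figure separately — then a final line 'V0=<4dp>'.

(0,0): Delta=-0.9207 Bond=76.5513
(1,0): Delta=-1.0000 Bond=88.2548
(1,1): Delta=-0.8572 Bond=81.1707
(2,0): Delta=-1.0000 Bond=97.9628
(2,1): Delta=-1.0000 Bond=97.9628
(2,2): Delta=-0.7428 Bond=80.9945
(3,0): Delta=-1.0000 Bond=108.7387
(3,1): Delta=-1.0000 Bond=108.7387
(3,2): Delta=-1.0000 Bond=108.7387
(3,3): Delta=-0.5368 Bond=68.0951
V0=35.1196

The replicating-portfolio and risk-neutral prices coincide; use p* = (1.11−0.92)/(1.33−0.92) = 0.4634 for the latter.
At expiry t=4: V(4,0)=88.4623, V(4,1)=74.0955, V(4,2)=53.3261, V(4,3)=23.3008, V(4,4)=0.0000
  t=3,j=0: stock 35.0410 → up 46.6045 (V=74.0955), down 32.2377 (V=88.4623). Price 73.6978; hedge Δ=-1.0000, bond B=108.7387.
  t=3,j=1: stock 50.6570 → up 67.3739 (V=53.3261), down 46.6045 (V=74.0955). Price 58.0817; hedge Δ=-1.0000, bond B=108.7387.
  t=3,j=2: stock 73.2325 → up 97.3992 (V=23.3008), down 67.3739 (V=53.3261). Price 35.5063; hedge Δ=-1.0000, bond B=108.7387.
  t=3,j=3: stock 105.8687 → up 140.8053 (V=0.0000), down 97.3992 (V=23.3008). Price 11.2639; hedge Δ=-0.5368, bond B=68.0951.
  t=2,j=0: stock 38.0880 → up 50.6570 (V=58.0817), down 35.0410 (V=73.6978). Price 59.8748; hedge Δ=-1.0000, bond B=97.9628.
  t=2,j=1: stock 55.0620 → up 73.2325 (V=35.5063), down 50.6570 (V=58.0817). Price 42.9008; hedge Δ=-1.0000, bond B=97.9628.
  t=2,j=2: stock 79.6005 → up 105.8687 (V=11.2639), down 73.2325 (V=35.5063). Price 21.8667; hedge Δ=-0.7428, bond B=80.9945.
  t=1,j=0: stock 41.4000 → up 55.0620 (V=42.9008), down 38.0880 (V=59.8748). Price 46.8548; hedge Δ=-1.0000, bond B=88.2548.
  t=1,j=1: stock 59.8500 → up 79.6005 (V=21.8667), down 55.0620 (V=42.9008). Price 29.8678; hedge Δ=-0.8572, bond B=81.1707.
  t=0,j=0: stock 45.0000 → up 59.8500 (V=29.8678), down 41.4000 (V=46.8548). Price 35.1196; hedge Δ=-0.9207, bond B=76.5513.
Self-financing check: at every node Δ·S+B equals the discounted successor values.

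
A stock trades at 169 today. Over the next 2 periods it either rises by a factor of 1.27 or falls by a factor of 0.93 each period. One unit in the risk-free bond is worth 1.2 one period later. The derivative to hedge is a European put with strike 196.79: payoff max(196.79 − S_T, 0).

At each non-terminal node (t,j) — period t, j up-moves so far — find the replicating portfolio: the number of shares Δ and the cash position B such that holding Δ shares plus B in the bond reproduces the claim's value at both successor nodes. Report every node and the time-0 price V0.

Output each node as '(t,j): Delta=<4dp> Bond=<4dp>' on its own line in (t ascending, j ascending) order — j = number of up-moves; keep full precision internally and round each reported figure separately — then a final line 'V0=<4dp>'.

No-arbitrage ⇒ martingale measure with p* = (R−d)/(u−d) = 0.7941.
At expiry t=2: V(2,0)=50.6219, V(2,1)=0.0000, V(2,2)=0.0000
Node (1,0) S=157.1700: V=(p*·0.0000+(1−p*)·50.6219)/1.2=8.6851; Δ=(0.0000−50.6219)/(199.6059−146.1681)=-0.9473; B=V−Δ·S=157.5731
Node (1,1) S=214.6300: V=(p*·0.0000+(1−p*)·0.0000)/1.2=0.0000; Δ=(0.0000−0.0000)/(272.5801−199.6059)=0.0000; B=V−Δ·S=0.0000
Node (0,0) S=169.0000: V=(p*·0.0000+(1−p*)·8.6851)/1.2=1.4901; Δ=(0.0000−8.6851)/(214.6300−157.1700)=-0.1512; B=V−Δ·S=27.0346
Self-financing check: at every node Δ·S+B equals the discounted successor values.

(0,0): Delta=-0.1512 Bond=27.0346
(1,0): Delta=-0.9473 Bond=157.5731
(1,1): Delta=0.0000 Bond=0.0000
V0=1.4901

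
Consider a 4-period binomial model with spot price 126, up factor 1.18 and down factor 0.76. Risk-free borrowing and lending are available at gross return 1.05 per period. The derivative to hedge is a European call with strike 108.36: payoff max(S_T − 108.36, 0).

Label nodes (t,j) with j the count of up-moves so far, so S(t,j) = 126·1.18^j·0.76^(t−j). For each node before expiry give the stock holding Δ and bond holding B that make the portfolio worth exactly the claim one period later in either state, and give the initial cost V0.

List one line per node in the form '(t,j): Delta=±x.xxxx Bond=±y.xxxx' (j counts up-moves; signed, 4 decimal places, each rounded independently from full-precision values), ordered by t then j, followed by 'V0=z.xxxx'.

(0,0): Delta=0.8212 Bond=-61.6248
(1,0): Delta=0.5266 Bond=-36.4992
(1,1): Delta=0.9062 Bond=-77.3505
(2,0): Delta=0.0000 Bond=0.0000
(2,1): Delta=0.6786 Bond=-55.5040
(2,2): Delta=0.9719 Bond=-92.7451
(3,0): Delta=0.0000 Bond=0.0000
(3,1): Delta=0.0000 Bond=0.0000
(3,2): Delta=0.8746 Bond=-84.4044
(3,3): Delta=1.0000 Bond=-103.2000
V0=41.8402

Since d<R<u, set p* = (R−d)/(u−d) = 0.6905; price each node as the discounted p*-expectation of its children.
Payoff layer (t=4): V(4,0)=0.0000, V(4,1)=0.0000, V(4,2)=0.0000, V(4,3)=48.9767, V(4,4)=135.9260
  t=3,j=0: stock 55.3110 → up 65.2670 (V=0.0000), down 42.0363 (V=0.0000). Price 0.0000; hedge Δ=0.0000, bond B=0.0000.
  t=3,j=1: stock 85.8776 → up 101.3355 (V=0.0000), down 65.2670 (V=0.0000). Price 0.0000; hedge Δ=0.0000, bond B=0.0000.
  t=3,j=2: stock 133.3362 → up 157.3367 (V=48.9767), down 101.3355 (V=0.0000). Price 32.2069; hedge Δ=0.8746, bond B=-84.4044.
  t=3,j=3: stock 207.0220 → up 244.2860 (V=135.9260), down 157.3367 (V=48.9767). Price 103.8220; hedge Δ=1.0000, bond B=-103.2000.
  t=2,j=0: stock 72.7776 → up 85.8776 (V=0.0000), down 55.3110 (V=0.0000). Price 0.0000; hedge Δ=0.0000, bond B=0.0000.
  t=2,j=1: stock 112.9968 → up 133.3362 (V=32.2069), down 85.8776 (V=0.0000). Price 21.1792; hedge Δ=0.6786, bond B=-55.5040.
  t=2,j=2: stock 175.4424 → up 207.0220 (V=103.8220), down 133.3362 (V=32.2069). Price 77.7671; hedge Δ=0.9719, bond B=-92.7451.
  t=1,j=0: stock 95.7600 → up 112.9968 (V=21.1792), down 72.7776 (V=0.0000). Price 13.9273; hedge Δ=0.5266, bond B=-36.4992.
  t=1,j=1: stock 148.6800 → up 175.4424 (V=77.7671), down 112.9968 (V=21.1792). Price 57.3827; hedge Δ=0.9062, bond B=-77.3505.
  t=0,j=0: stock 126.0000 → up 148.6800 (V=57.3827), down 95.7600 (V=13.9273). Price 41.8402; hedge Δ=0.8212, bond B=-61.6248.
Self-financing check: at every node Δ·S+B equals the discounted successor values.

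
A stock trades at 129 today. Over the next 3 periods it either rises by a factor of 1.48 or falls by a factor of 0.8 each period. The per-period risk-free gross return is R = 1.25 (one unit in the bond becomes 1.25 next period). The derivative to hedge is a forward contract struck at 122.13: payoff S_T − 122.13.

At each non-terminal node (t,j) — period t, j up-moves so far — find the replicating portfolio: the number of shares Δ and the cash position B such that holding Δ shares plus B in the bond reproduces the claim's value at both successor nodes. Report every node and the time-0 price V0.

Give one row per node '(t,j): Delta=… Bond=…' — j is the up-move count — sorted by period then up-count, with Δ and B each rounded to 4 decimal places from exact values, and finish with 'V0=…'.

(0,0): Delta=1.0000 Bond=-62.5306
(1,0): Delta=1.0000 Bond=-78.1632
(1,1): Delta=1.0000 Bond=-78.1632
(2,0): Delta=1.0000 Bond=-97.7040
(2,1): Delta=1.0000 Bond=-97.7040
(2,2): Delta=1.0000 Bond=-97.7040
V0=66.4694

Since d<R<u, set p* = (R−d)/(u−d) = 0.6618; price each node as the discounted p*-expectation of its children.
Terminal values V(3,·): V(3,0)=-56.0820, V(3,1)=0.0588, V(3,2)=103.9193, V(3,3)=296.0612
  t=2,j=0: stock 82.5600 → up 122.1888 (V=0.0588), down 66.0480 (V=-56.0820). Price -15.1440; hedge Δ=1.0000, bond B=-97.7040.
  t=2,j=1: stock 152.7360 → up 226.0493 (V=103.9193), down 122.1888 (V=0.0588). Price 55.0320; hedge Δ=1.0000, bond B=-97.7040.
  t=2,j=2: stock 282.5616 → up 418.1912 (V=296.0612), down 226.0493 (V=103.9193). Price 184.8576; hedge Δ=1.0000, bond B=-97.7040.
  t=1,j=0: stock 103.2000 → up 152.7360 (V=55.0320), down 82.5600 (V=-15.1440). Price 25.0368; hedge Δ=1.0000, bond B=-78.1632.
  t=1,j=1: stock 190.9200 → up 282.5616 (V=184.8576), down 152.7360 (V=55.0320). Price 112.7568; hedge Δ=1.0000, bond B=-78.1632.
  t=0,j=0: stock 129.0000 → up 190.9200 (V=112.7568), down 103.2000 (V=25.0368). Price 66.4694; hedge Δ=1.0000, bond B=-62.5306.
The time-0 hedge costs 66.4694, which is the no-arbitrage price.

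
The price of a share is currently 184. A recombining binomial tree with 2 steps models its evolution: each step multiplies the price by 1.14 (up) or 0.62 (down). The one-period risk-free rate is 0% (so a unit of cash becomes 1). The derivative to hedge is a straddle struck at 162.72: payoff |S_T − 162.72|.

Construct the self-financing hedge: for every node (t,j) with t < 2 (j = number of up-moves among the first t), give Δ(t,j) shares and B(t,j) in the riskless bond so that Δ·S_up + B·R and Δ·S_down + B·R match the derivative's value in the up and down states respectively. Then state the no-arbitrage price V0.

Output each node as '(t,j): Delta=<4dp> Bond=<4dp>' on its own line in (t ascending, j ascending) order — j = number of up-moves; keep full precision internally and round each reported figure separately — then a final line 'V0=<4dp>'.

(0,0): Delta=0.1671 Bond=29.5739
(1,0): Delta=-1.0000 Bond=162.7200
(1,1): Delta=0.4010 Bond=-19.4799
V0=60.3257

Risk-neutral probability p* = (R−d)/(u−d) = (1−0.62)/(1.14−0.62) = 0.7308.
Payoff layer (t=2): V(2,0)=91.9904, V(2,1)=32.6688, V(2,2)=76.4064
(1,0): S=114.0800. Δ = (V_up−V_dn)/(S_up−S_dn) = (32.6688−91.9904)/(130.0512−70.7296) = -1.0000. V = [p*·32.6688 + (1−p*)·91.9904]/1 = 48.6400. B = V − Δ·S = 162.7200.
(1,1): S=209.7600. Δ = (V_up−V_dn)/(S_up−S_dn) = (76.4064−32.6688)/(239.1264−130.0512) = 0.4010. V = [p*·76.4064 + (1−p*)·32.6688]/1 = 64.6309. B = V − Δ·S = -19.4799.
(0,0): S=184.0000. Δ = (V_up−V_dn)/(S_up−S_dn) = (64.6309−48.6400)/(209.7600−114.0800) = 0.1671. V = [p*·64.6309 + (1−p*)·48.6400]/1 = 60.3257. B = V − Δ·S = 29.5739.
Each (Δ,B) replicates both successor values, so the strategy is self-financing and V0 is arbitrage-free.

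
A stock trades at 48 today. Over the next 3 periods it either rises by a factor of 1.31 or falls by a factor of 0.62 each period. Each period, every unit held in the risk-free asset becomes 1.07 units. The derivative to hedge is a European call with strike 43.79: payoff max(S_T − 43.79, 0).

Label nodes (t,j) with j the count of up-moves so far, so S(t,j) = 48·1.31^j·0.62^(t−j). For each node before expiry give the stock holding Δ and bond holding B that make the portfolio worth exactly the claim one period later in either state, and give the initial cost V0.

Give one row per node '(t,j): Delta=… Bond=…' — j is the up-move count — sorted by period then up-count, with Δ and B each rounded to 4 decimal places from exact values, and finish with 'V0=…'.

The replicating-portfolio and risk-neutral prices coincide; use p* = (1.07−0.62)/(1.31−0.62) = 0.6522 for the latter.
At expiry t=3: V(3,0)=0.0000, V(3,1)=0.0000, V(3,2)=7.2811, V(3,3)=64.1184
Node (2,0) S=18.4512: V=(p*·0.0000+(1−p*)·0.0000)/1.07=0.0000; Δ=(0.0000−0.0000)/(24.1711−11.4397)=0.0000; B=V−Δ·S=0.0000
Node (2,1) S=38.9856: V=(p*·7.2811+(1−p*)·0.0000)/1.07=4.4379; Δ=(7.2811−0.0000)/(51.0711−24.1711)=0.2707; B=V−Δ·S=-6.1145
Node (2,2) S=82.3728: V=(p*·64.1184+(1−p*)·7.2811)/1.07=41.4476; Δ=(64.1184−7.2811)/(107.9084−51.0711)=1.0000; B=V−Δ·S=-40.9252
Node (1,0) S=29.7600: V=(p*·4.4379+(1−p*)·0.0000)/1.07=2.7049; Δ=(4.4379−0.0000)/(38.9856−18.4512)=0.2161; B=V−Δ·S=-3.7268
Node (1,1) S=62.8800: V=(p*·41.4476+(1−p*)·4.4379)/1.07=26.7053; Δ=(41.4476−4.4379)/(82.3728−38.9856)=0.8530; B=V−Δ·S=-26.9319
Node (0,0) S=48.0000: V=(p*·26.7053+(1−p*)·2.7049)/1.07=17.1564; Δ=(26.7053−2.7049)/(62.8800−29.7600)=0.7246; B=V−Δ·S=-17.6267
Each (Δ,B) replicates both successor values, so the strategy is self-financing and V0 is arbitrage-free.

(0,0): Delta=0.7246 Bond=-17.6267
(1,0): Delta=0.2161 Bond=-3.7268
(1,1): Delta=0.8530 Bond=-26.9319
(2,0): Delta=0.0000 Bond=0.0000
(2,1): Delta=0.2707 Bond=-6.1145
(2,2): Delta=1.0000 Bond=-40.9252
V0=17.1564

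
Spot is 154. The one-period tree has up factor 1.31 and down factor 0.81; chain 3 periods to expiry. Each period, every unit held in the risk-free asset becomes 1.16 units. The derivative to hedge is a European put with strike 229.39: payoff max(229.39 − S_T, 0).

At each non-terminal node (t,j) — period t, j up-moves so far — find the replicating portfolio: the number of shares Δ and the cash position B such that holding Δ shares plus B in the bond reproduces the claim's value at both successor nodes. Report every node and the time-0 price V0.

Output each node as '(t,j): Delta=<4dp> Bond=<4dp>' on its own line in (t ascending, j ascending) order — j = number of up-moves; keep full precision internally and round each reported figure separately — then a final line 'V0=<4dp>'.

No-arbitrage ⇒ martingale measure with p* = (R−d)/(u−d) = 0.7000.
Terminal payoffs: V(3,0)=147.5481, V(3,1)=97.0284, V(3,2)=15.3237, V(3,3)=0.0000
Node (2,0) S=101.0394: V=(p*·97.0284+(1−p*)·147.5481)/1.16=96.7106; Δ=(97.0284−147.5481)/(132.3616−81.8419)=-1.0000; B=V−Δ·S=197.7500
Node (2,1) S=163.4094: V=(p*·15.3237+(1−p*)·97.0284)/1.16=34.3406; Δ=(15.3237−97.0284)/(214.0663−132.3616)=-1.0000; B=V−Δ·S=197.7500
Node (2,2) S=264.2794: V=(p*·0.0000+(1−p*)·15.3237)/1.16=3.9630; Δ=(0.0000−15.3237)/(346.2060−214.0663)=-0.1160; B=V−Δ·S=34.6104
Node (1,0) S=124.7400: V=(p*·34.3406+(1−p*)·96.7106)/1.16=45.7341; Δ=(34.3406−96.7106)/(163.4094−101.0394)=-1.0000; B=V−Δ·S=170.4741
Node (1,1) S=201.7400: V=(p*·3.9630+(1−p*)·34.3406)/1.16=11.2727; Δ=(3.9630−34.3406)/(264.2794−163.4094)=-0.3012; B=V−Δ·S=72.0278
Node (0,0) S=154.0000: V=(p*·11.2727+(1−p*)·45.7341)/1.16=18.6303; Δ=(11.2727−45.7341)/(201.7400−124.7400)=-0.4476; B=V−Δ·S=87.5532
Self-financing check: at every node Δ·S+B equals the discounted successor values.

(0,0): Delta=-0.4476 Bond=87.5532
(1,0): Delta=-1.0000 Bond=170.4741
(1,1): Delta=-0.3012 Bond=72.0278
(2,0): Delta=-1.0000 Bond=197.7500
(2,1): Delta=-1.0000 Bond=197.7500
(2,2): Delta=-0.1160 Bond=34.6104
V0=18.6303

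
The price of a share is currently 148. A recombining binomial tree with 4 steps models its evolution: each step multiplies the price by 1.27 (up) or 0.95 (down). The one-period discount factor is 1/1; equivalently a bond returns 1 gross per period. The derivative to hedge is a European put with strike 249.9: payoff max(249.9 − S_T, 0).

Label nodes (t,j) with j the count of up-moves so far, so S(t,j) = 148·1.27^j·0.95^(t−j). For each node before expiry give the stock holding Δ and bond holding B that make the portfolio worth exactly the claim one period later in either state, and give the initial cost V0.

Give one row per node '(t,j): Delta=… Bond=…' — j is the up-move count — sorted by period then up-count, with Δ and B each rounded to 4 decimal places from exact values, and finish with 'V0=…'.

(0,0): Delta=-0.9425 Bond=241.9563
(1,0): Delta=-0.9793 Bond=247.1383
(1,1): Delta=-0.7936 Bond=213.9731
(2,0): Delta=-1.0000 Bond=249.9000
(2,1): Delta=-0.8958 Bond=232.2254
(2,2): Delta=-0.3807 Bond=115.4105
(3,0): Delta=-1.0000 Bond=249.9000
(3,1): Delta=-1.0000 Bond=249.9000
(3,2): Delta=-0.4749 Bond=136.7828
(3,3): Delta=0.0000 Bond=0.0000
V0=102.4711

Risk-neutral probability p* = (R−d)/(u−d) = (1−0.95)/(1.27−0.95) = 0.1563.
Terminal values V(4,·): V(4,0)=129.3531, V(4,1)=88.7478, V(4,2)=34.4649, V(4,3)=0.0000, V(4,4)=0.0000
(3,0): S=126.8915. Δ = (V_up−V_dn)/(S_up−S_dn) = (88.7478−129.3531)/(161.1522−120.5469) = -1.0000. V = [p*·88.7478 + (1−p*)·129.3531]/1 = 123.0085. B = V − Δ·S = 249.9000.
(3,1): S=169.6339. Δ = (V_up−V_dn)/(S_up−S_dn) = (34.4649−88.7478)/(215.4351−161.1522) = -1.0000. V = [p*·34.4649 + (1−p*)·88.7478]/1 = 80.2661. B = V − Δ·S = 249.9000.
(3,2): S=226.7737. Δ = (V_up−V_dn)/(S_up−S_dn) = (0.0000−34.4649)/(288.0026−215.4351) = -0.4749. V = [p*·0.0000 + (1−p*)·34.4649]/1 = 29.0798. B = V − Δ·S = 136.7828.
(3,3): S=303.1607. Δ = (V_up−V_dn)/(S_up−S_dn) = (0.0000−0.0000)/(385.0141−288.0026) = 0.0000. V = [p*·0.0000 + (1−p*)·0.0000]/1 = 0.0000. B = V − Δ·S = 0.0000.
(2,0): S=133.5700. Δ = (V_up−V_dn)/(S_up−S_dn) = (80.2661−123.0085)/(169.6339−126.8915) = -1.0000. V = [p*·80.2661 + (1−p*)·123.0085]/1 = 116.3300. B = V − Δ·S = 249.9000.
(2,1): S=178.5620. Δ = (V_up−V_dn)/(S_up−S_dn) = (29.0798−80.2661)/(226.7737−169.6339) = -0.8958. V = [p*·29.0798 + (1−p*)·80.2661]/1 = 72.2682. B = V − Δ·S = 232.2254.
(2,2): S=238.7092. Δ = (V_up−V_dn)/(S_up−S_dn) = (0.0000−29.0798)/(303.1607−226.7737) = -0.3807. V = [p*·0.0000 + (1−p*)·29.0798]/1 = 24.5361. B = V − Δ·S = 115.4105.
(1,0): S=140.6000. Δ = (V_up−V_dn)/(S_up−S_dn) = (72.2682−116.3300)/(178.5620−133.5700) = -0.9793. V = [p*·72.2682 + (1−p*)·116.3300]/1 = 109.4454. B = V − Δ·S = 247.1383.
(1,1): S=187.9600. Δ = (V_up−V_dn)/(S_up−S_dn) = (24.5361−72.2682)/(238.7092−178.5620) = -0.7936. V = [p*·24.5361 + (1−p*)·72.2682]/1 = 64.8101. B = V − Δ·S = 213.9731.
(0,0): S=148.0000. Δ = (V_up−V_dn)/(S_up−S_dn) = (64.8101−109.4454)/(187.9600−140.6000) = -0.9425. V = [p*·64.8101 + (1−p*)·109.4454]/1 = 102.4711. B = V − Δ·S = 241.9563.
Root portfolio cost Δ·148+B reproduces V0=102.4711.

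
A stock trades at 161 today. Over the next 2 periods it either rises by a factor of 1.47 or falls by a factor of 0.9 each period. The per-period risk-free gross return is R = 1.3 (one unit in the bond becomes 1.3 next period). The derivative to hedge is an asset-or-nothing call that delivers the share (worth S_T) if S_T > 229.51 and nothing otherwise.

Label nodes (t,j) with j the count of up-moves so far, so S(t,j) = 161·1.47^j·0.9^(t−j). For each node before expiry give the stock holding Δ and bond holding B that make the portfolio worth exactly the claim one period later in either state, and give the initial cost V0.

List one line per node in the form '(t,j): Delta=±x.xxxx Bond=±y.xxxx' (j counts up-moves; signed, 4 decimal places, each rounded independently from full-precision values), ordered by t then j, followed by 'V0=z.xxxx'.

(0,0): Delta=2.0465 Bond=-228.1007
(1,0): Delta=0.0000 Bond=0.0000
(1,1): Delta=2.5789 Bond=-422.5566
V0=101.3781

Risk-neutral probability p* = (R−d)/(u−d) = (1.3−0.9)/(1.47−0.9) = 0.7018.
At expiry t=2: V(2,0)=0.0000, V(2,1)=0.0000, V(2,2)=347.9049
(1,0): S=144.9000. Δ = (V_up−V_dn)/(S_up−S_dn) = (0.0000−0.0000)/(213.0030−130.4100) = 0.0000. V = [p*·0.0000 + (1−p*)·0.0000]/1.3 = 0.0000. B = V − Δ·S = 0.0000.
(1,1): S=236.6700. Δ = (V_up−V_dn)/(S_up−S_dn) = (347.9049−0.0000)/(347.9049−213.0030) = 2.5789. V = [p*·347.9049 + (1−p*)·0.0000]/1.3 = 187.8029. B = V − Δ·S = -422.5566.
(0,0): S=161.0000. Δ = (V_up−V_dn)/(S_up−S_dn) = (187.8029−0.0000)/(236.6700−144.9000) = 2.0465. V = [p*·187.8029 + (1−p*)·0.0000]/1.3 = 101.3781. B = V − Δ·S = -228.1007.
Self-financing check: at every node Δ·S+B equals the discounted successor values.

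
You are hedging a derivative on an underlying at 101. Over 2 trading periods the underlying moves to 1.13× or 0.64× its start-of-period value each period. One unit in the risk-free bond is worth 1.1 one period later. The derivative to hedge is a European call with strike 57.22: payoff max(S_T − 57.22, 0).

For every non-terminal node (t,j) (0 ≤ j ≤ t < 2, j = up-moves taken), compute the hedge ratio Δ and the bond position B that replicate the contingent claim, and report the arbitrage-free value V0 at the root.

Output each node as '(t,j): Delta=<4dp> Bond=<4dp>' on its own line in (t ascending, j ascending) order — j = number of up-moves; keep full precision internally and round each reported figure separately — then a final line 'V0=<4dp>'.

Since d<R<u, set p* = (R−d)/(u−d) = 0.9388; price each node as the discounted p*-expectation of its children.
Payoff layer (t=2): V(2,0)=0.0000, V(2,1)=15.8232, V(2,2)=71.7469
  t=1,j=0: stock 64.6400 → up 73.0432 (V=15.8232), down 41.3696 (V=0.0000). Price 13.5040; hedge Δ=0.4996, bond B=-18.7882.
  t=1,j=1: stock 114.1300 → up 128.9669 (V=71.7469), down 73.0432 (V=15.8232). Price 62.1118; hedge Δ=1.0000, bond B=-52.0182.
  t=0,j=0: stock 101.0000 → up 114.1300 (V=62.1118), down 64.6400 (V=13.5040). Price 53.7598; hedge Δ=0.9822, bond B=-45.4397.
Each (Δ,B) replicates both successor values, so the strategy is self-financing and V0 is arbitrage-free.

(0,0): Delta=0.9822 Bond=-45.4397
(1,0): Delta=0.4996 Bond=-18.7882
(1,1): Delta=1.0000 Bond=-52.0182
V0=53.7598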